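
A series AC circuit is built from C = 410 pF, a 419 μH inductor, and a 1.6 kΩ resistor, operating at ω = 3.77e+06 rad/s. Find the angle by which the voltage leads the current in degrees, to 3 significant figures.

X_L = ωL = 1580 Ω
X_C = 1/(ωC) = 647 Ω
Net reactance X = X_L − X_C = 933 Ω
Z = 1600 + j933 Ω
|Z| = √(1600² + 933²) = 1850 Ω
∠Z = arctan(933/1600) = 30.2°

30.2°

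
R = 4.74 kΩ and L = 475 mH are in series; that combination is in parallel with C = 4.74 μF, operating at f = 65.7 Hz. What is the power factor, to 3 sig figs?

0.107

ω = 2πf = 412.8 rad/s
X_L = ωL = 196 Ω
X_C = 1/(ωC) = 511 Ω
Branch 1 (R+jX_L): Z₁ = 4740 + j196 Ω, |Z₁| = 4740 Ω
Branch 2 (−jX_C): Z₂ = −j511 Ω
Parallel: Z = Z₁Z₂/(Z₁+Z₂), |Z| = 510 Ω, ∠Z = -83.8°
cos φ = cos(-83.8°) = 0.107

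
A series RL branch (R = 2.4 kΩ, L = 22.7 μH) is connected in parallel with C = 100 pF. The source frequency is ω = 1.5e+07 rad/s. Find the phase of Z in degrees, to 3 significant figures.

X_L = ωL = 340 Ω
X_C = 1/(ωC) = 667 Ω
Branch 1 (R+jX_L): Z₁ = 2400 + j340 Ω, |Z₁| = 2420 Ω
Branch 2 (−jX_C): Z₂ = −j667 Ω
Parallel: Z = Z₁Z₂/(Z₁+Z₂), |Z| = 667 Ω, ∠Z = -74.2°

-74.2°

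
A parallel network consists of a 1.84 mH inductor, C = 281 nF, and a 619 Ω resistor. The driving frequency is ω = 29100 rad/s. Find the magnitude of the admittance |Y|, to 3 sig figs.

X_L = ωL = 53.5 Ω
X_C = 1/(ωC) = 122 Ω
Parallel: admittances add. Y = 1/R + 1/(jωL) + jωC
Y = (0.00162 − j0.0105) S
|Y| = 0.0106 S → |Z| = 1/|Y| = 94.1 Ω, ∠Z = −∠Y = 81.3°

10.6 mS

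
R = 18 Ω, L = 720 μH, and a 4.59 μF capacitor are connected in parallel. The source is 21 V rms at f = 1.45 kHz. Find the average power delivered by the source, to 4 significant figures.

24.50 W

ω = 2πf = 9111 rad/s
X_L = ωL = 6.560 Ω
X_C = 1/(ωC) = 23.91 Ω
Parallel: admittances add. Y = 1/R + 1/(jωL) + jωC
Y = (0.05556 − j0.1106) S
|Y| = 0.1238 S → |Z| = 1/|Y| = 8.078 Ω, ∠Z = −∠Y = 63.34°
I = V/|Z| = 2.600 A
P = VI cos φ = 21 × 2.600 × cos(63.34°) = 24.50 W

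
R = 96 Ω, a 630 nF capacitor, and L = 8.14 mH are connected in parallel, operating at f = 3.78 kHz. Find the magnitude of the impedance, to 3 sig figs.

ω = 2πf = 23750 rad/s
X_L = ωL = 193 Ω
X_C = 1/(ωC) = 66.8 Ω
Parallel: admittances add. Y = 1/R + 1/(jωL) + jωC
Y = (0.0104 + j0.00979) S
|Y| = 0.0143 S → |Z| = 1/|Y| = 70.0 Ω, ∠Z = −∠Y = -43.2°

70.0 Ω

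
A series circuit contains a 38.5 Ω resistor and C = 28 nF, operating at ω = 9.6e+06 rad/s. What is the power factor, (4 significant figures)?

0.9954

X_C = 1/(ωC) = 3.720 Ω
Z = 38.50 − j3.720 Ω
|Z| = √(38.50² + 3.720²) = 38.68 Ω
∠Z = arctan(-3.720/38.50) = -5.519°
cos φ = cos(-5.519°) = 0.9954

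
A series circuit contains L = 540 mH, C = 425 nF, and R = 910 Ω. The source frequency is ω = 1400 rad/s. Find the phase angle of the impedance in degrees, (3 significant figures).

-45.5°

X_L = ωL = 756 Ω
X_C = 1/(ωC) = 1680 Ω
Net reactance X = X_L − X_C = -925 Ω
Z = 910 − j925 Ω
|Z| = √(910² + 925²) = 1300 Ω
∠Z = arctan(-925/910) = -45.5°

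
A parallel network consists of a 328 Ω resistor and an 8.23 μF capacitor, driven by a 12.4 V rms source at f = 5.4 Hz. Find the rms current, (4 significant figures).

ω = 2πf = 33.93 rad/s
X_C = 1/(ωC) = 3581 Ω
Parallel: admittances add. Y = 1/R + jωC
Y = (0.003049 + j0.0002792) S
|Y| = 0.003062 S → |Z| = 1/|Y| = 326.6 Ω, ∠Z = −∠Y = -5.233°
I = V/|Z| = 12.4/326.6 = 37.96 mA

37.96 mA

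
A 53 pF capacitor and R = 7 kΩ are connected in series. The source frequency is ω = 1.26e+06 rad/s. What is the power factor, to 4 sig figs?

0.4235

X_C = 1/(ωC) = 14970 Ω
Z = 7000 − j14970 Ω
|Z| = √(7000² + 14970²) = 16530 Ω
∠Z = arctan(-14970/7000) = -64.95°
cos φ = cos(-64.95°) = 0.4235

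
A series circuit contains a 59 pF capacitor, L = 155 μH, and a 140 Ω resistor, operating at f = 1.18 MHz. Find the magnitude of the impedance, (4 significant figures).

ω = 2πf = 7.414e+06 rad/s
X_L = ωL = 1149 Ω
X_C = 1/(ωC) = 2286 Ω
Net reactance X = X_L − X_C = -1137 Ω
Z = 140.0 − j1137 Ω
|Z| = √(140.0² + 1137²) = 1145 Ω

1145 Ω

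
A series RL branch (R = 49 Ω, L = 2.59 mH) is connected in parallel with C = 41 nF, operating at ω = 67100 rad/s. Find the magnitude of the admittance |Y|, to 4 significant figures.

2.985 mS

X_L = ωL = 173.8 Ω
X_C = 1/(ωC) = 363.5 Ω
Branch 1 (R+jX_L): Z₁ = 49.00 + j173.8 Ω, |Z₁| = 180.6 Ω
Branch 2 (−jX_C): Z₂ = −j363.5 Ω
Parallel: Z = Z₁Z₂/(Z₁+Z₂), |Z| = 335.0 Ω, ∠Z = 59.77°
|Y| = 1/|Z| = 2.985 mS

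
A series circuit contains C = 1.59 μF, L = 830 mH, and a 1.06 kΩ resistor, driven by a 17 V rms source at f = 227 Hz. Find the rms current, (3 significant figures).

13.1 mA

ω = 2πf = 1426 rad/s
X_L = ωL = 1180 Ω
X_C = 1/(ωC) = 441 Ω
Net reactance X = X_L − X_C = 743 Ω
Z = 1060 + j743 Ω
|Z| = √(1060² + 743²) = 1290 Ω
I = V/|Z| = 17/1290 = 13.1 mA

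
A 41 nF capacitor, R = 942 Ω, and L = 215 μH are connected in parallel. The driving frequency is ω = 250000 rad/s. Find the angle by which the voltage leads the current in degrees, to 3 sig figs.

X_L = ωL = 53.8 Ω
X_C = 1/(ωC) = 97.6 Ω
Parallel: admittances add. Y = 1/R + 1/(jωL) + jωC
Y = (0.00106 − j0.00835) S
|Y| = 0.00842 S → |Z| = 1/|Y| = 119 Ω, ∠Z = −∠Y = 82.8°

82.8°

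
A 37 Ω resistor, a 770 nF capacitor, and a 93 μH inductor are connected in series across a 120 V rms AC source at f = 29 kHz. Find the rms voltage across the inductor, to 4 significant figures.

53.12 V

ω = 2πf = 182200 rad/s
X_L = ωL = 16.95 Ω
X_C = 1/(ωC) = 7.127 Ω
Net reactance X = X_L − X_C = 9.818 Ω
Z = 37.00 + j9.818 Ω
|Z| = √(37.00² + 9.818²) = 38.28 Ω
I = V/|Z| = 3.135 A
V_L = I·|Z_L| = 3.135 × 16.95 = 53.12 V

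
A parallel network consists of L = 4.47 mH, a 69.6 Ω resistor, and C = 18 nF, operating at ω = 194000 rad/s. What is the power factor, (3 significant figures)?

X_L = ωL = 867 Ω
X_C = 1/(ωC) = 286 Ω
Parallel: admittances add. Y = 1/R + 1/(jωL) + jωC
Y = (0.0144 + j0.00234) S
|Y| = 0.0146 S → |Z| = 1/|Y| = 68.7 Ω, ∠Z = −∠Y = -9.25°
cos φ = cos(-9.25°) = 0.987

0.987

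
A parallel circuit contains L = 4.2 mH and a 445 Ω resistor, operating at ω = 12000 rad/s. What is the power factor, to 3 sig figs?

0.113

X_L = ωL = 50.4 Ω
Parallel: admittances add. Y = 1/R + 1/(jωL)
Y = (0.00225 − j0.0198) S
|Y| = 0.0200 S → |Z| = 1/|Y| = 50.1 Ω, ∠Z = −∠Y = 83.5°
cos φ = cos(83.5°) = 0.113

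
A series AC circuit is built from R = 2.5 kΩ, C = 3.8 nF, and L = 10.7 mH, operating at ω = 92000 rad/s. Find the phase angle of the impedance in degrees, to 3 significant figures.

-36.9°

X_L = ωL = 984 Ω
X_C = 1/(ωC) = 2860 Ω
Net reactance X = X_L − X_C = -1880 Ω
Z = 2500 − j1880 Ω
|Z| = √(2500² + 1880²) = 3130 Ω
∠Z = arctan(-1880/2500) = -36.9°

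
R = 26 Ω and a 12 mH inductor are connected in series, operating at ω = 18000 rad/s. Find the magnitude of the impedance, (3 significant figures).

218 Ω

X_L = ωL = 216 Ω
Z = 26.0 + j216 Ω
|Z| = √(26.0² + 216²) = 218 Ω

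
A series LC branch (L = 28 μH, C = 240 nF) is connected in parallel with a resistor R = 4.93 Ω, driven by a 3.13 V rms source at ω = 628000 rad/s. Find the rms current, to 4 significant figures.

X_L = ωL = 17.58 Ω
X_C = 1/(ωC) = 6.635 Ω
Branch 1: Z₁ = R = 4.930 Ω
Branch 2 (series LC): Z₂ = j(X_L − X_C) = j10.95 Ω
Parallel: Z = Z₁Z₂/(Z₁+Z₂), |Z| = 4.495 Ω, ∠Z = 24.24°
I = V/|Z| = 3.13/4.495 = 696.3 mA

696.3 mA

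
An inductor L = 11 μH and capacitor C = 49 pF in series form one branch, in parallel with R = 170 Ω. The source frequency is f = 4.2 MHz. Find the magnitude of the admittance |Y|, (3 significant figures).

6.24 mS

ω = 2πf = 2.639e+07 rad/s
X_L = ωL = 290 Ω
X_C = 1/(ωC) = 773 Ω
Branch 1: Z₁ = R = 170 Ω
Branch 2 (series LC): Z₂ = j(X_L − X_C) = −j483 Ω
Parallel: Z = Z₁Z₂/(Z₁+Z₂), |Z| = 160 Ω, ∠Z = -19.4°
|Y| = 1/|Z| = 6.24 mS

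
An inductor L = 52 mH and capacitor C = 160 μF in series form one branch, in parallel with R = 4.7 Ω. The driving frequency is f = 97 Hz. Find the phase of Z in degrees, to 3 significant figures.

12.4°

ω = 2πf = 609.5 rad/s
X_L = ωL = 31.7 Ω
X_C = 1/(ωC) = 10.3 Ω
Branch 1: Z₁ = R = 4.70 Ω
Branch 2 (series LC): Z₂ = j(X_L − X_C) = j21.4 Ω
Parallel: Z = Z₁Z₂/(Z₁+Z₂), |Z| = 4.59 Ω, ∠Z = 12.4°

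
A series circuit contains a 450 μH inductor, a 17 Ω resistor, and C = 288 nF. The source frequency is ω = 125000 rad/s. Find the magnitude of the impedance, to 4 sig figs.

33.16 Ω

X_L = ωL = 56.25 Ω
X_C = 1/(ωC) = 27.78 Ω
Net reactance X = X_L − X_C = 28.47 Ω
Z = 17.00 + j28.47 Ω
|Z| = √(17.00² + 28.47²) = 33.16 Ω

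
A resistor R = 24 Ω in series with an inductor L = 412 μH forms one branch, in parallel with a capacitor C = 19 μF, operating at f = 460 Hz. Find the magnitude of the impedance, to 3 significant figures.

ω = 2πf = 2890 rad/s
X_L = ωL = 1.19 Ω
X_C = 1/(ωC) = 18.2 Ω
Branch 1 (R+jX_L): Z₁ = 24.0 + j1.19 Ω, |Z₁| = 24.0 Ω
Branch 2 (−jX_C): Z₂ = −j18.2 Ω
Parallel: Z = Z₁Z₂/(Z₁+Z₂), |Z| = 14.9 Ω, ∠Z = -51.8°

14.9 Ω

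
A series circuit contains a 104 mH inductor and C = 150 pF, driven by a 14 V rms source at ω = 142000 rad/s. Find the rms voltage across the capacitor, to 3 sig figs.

X_L = ωL = 14800 Ω
X_C = 1/(ωC) = 46900 Ω
Net reactance X = X_L − X_C = -32200 Ω
Z = − j32200 Ω
|Z| = √(0² + 32200²) = 32200 Ω
I = V/|Z| = 435 μA
V_C = I·|Z_C| = 0.000435 × 46900 = 20.4 V

20.4 V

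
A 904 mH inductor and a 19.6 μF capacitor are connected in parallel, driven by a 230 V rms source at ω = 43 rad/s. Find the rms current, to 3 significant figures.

5.72 A

X_L = ωL = 38.9 Ω
X_C = 1/(ωC) = 1190 Ω
Parallel: admittances add. Y = 1/(jωL) + jωC
Y = (0 − j0.0249) S
|Y| = 0.0249 S → |Z| = 1/|Y| = 40.2 Ω, ∠Z = −∠Y = 90.0°
I = V/|Z| = 230/40.2 = 5.72 A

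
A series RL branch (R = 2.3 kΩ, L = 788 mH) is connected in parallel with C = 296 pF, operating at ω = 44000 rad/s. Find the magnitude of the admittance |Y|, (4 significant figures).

15.81 μS

X_L = ωL = 34670 Ω
X_C = 1/(ωC) = 76780 Ω
Branch 1 (R+jX_L): Z₁ = 2300 + j34670 Ω, |Z₁| = 34750 Ω
Branch 2 (−jX_C): Z₂ = −j76780 Ω
Parallel: Z = Z₁Z₂/(Z₁+Z₂), |Z| = 63260 Ω, ∠Z = 83.08°
|Y| = 1/|Z| = 15.81 μS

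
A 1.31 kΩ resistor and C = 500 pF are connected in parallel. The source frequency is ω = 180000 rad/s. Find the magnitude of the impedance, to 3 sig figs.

X_C = 1/(ωC) = 11100 Ω
Parallel: admittances add. Y = 1/R + jωC
Y = (0.000763 + j9e-05) S
|Y| = 0.000769 S → |Z| = 1/|Y| = 1300 Ω, ∠Z = −∠Y = -6.72°

1300 Ω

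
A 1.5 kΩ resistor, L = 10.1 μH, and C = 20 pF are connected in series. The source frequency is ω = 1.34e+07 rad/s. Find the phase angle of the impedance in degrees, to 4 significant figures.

X_L = ωL = 135.3 Ω
X_C = 1/(ωC) = 3731 Ω
Net reactance X = X_L − X_C = -3596 Ω
Z = 1500 − j3596 Ω
|Z| = √(1500² + 3596²) = 3896 Ω
∠Z = arctan(-3596/1500) = -67.36°

-67.36°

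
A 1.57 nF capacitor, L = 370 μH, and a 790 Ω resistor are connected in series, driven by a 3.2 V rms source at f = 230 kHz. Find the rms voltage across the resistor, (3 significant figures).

ω = 2πf = 1.445e+06 rad/s
X_L = ωL = 535 Ω
X_C = 1/(ωC) = 441 Ω
Net reactance X = X_L − X_C = 93.9 Ω
Z = 790 + j93.9 Ω
|Z| = √(790² + 93.9²) = 796 Ω
I = V/|Z| = 4.02 mA
V_R = I·|Z_R| = 0.00402 × 790 = 3.18 V

3.18 V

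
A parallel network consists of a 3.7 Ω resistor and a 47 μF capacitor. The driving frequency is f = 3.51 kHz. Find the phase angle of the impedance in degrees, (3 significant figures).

-75.4°

ω = 2πf = 22050 rad/s
X_C = 1/(ωC) = 0.965 Ω
Parallel: admittances add. Y = 1/R + jωC
Y = (0.270 + j1.04) S
|Y| = 1.07 S → |Z| = 1/|Y| = 0.934 Ω, ∠Z = −∠Y = -75.4°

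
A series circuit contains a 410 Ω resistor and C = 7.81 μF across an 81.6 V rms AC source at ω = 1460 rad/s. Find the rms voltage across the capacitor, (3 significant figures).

17.1 V

X_C = 1/(ωC) = 87.7 Ω
Z = 410 − j87.7 Ω
|Z| = √(410² + 87.7²) = 419 Ω
I = V/|Z| = 195 mA
V_C = I·|Z_C| = 0.195 × 87.7 = 17.1 V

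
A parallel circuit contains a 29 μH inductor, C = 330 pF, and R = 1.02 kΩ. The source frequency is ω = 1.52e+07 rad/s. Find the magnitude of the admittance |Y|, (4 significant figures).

X_L = ωL = 440.8 Ω
X_C = 1/(ωC) = 199.4 Ω
Parallel: admittances add. Y = 1/R + 1/(jωL) + jωC
Y = (0.0009804 + j0.002747) S
|Y| = 0.002917 S → |Z| = 1/|Y| = 342.8 Ω, ∠Z = −∠Y = -70.36°

2.917 mS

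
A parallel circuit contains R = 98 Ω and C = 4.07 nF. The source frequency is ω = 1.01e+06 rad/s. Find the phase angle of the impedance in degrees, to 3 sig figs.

-21.9°

X_C = 1/(ωC) = 243 Ω
Parallel: admittances add. Y = 1/R + jωC
Y = (0.0102 + j0.00411) S
|Y| = 0.0110 S → |Z| = 1/|Y| = 90.9 Ω, ∠Z = −∠Y = -21.9°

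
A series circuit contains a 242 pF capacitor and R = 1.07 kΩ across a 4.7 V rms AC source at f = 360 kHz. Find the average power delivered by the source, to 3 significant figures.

ω = 2πf = 2.262e+06 rad/s
X_C = 1/(ωC) = 1830 Ω
Z = 1070 − j1830 Ω
|Z| = √(1070² + 1830²) = 2120 Ω
∠Z = arctan(-1830/1070) = -59.6°
I = V/|Z| = 2.22 mA
P = VI cos φ = 4.7 × 0.00222 × cos(-59.6°) = 5.27 mW

5.27 mW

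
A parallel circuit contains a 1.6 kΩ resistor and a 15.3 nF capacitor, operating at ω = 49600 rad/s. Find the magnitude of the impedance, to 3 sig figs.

1020 Ω

X_C = 1/(ωC) = 1320 Ω
Parallel: admittances add. Y = 1/R + jωC
Y = (0.000625 + j0.000759) S
|Y| = 0.000983 S → |Z| = 1/|Y| = 1020 Ω, ∠Z = −∠Y = -50.5°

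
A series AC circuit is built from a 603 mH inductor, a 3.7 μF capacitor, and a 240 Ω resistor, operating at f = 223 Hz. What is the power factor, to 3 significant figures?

0.345

ω = 2πf = 1401 rad/s
X_L = ωL = 845 Ω
X_C = 1/(ωC) = 193 Ω
Net reactance X = X_L − X_C = 652 Ω
Z = 240 + j652 Ω
|Z| = √(240² + 652²) = 695 Ω
∠Z = arctan(652/240) = 69.8°
cos φ = cos(69.8°) = 0.345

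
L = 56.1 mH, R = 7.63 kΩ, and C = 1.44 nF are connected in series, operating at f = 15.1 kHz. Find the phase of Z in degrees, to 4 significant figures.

ω = 2πf = 94880 rad/s
X_L = ωL = 5323 Ω
X_C = 1/(ωC) = 7319 Ω
Net reactance X = X_L − X_C = -1997 Ω
Z = 7630 − j1997 Ω
|Z| = √(7630² + 1997²) = 7887 Ω
∠Z = arctan(-1997/7630) = -14.67°

-14.67°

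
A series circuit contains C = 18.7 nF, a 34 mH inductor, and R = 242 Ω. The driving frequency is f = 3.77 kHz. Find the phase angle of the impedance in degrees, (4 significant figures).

ω = 2πf = 23690 rad/s
X_L = ωL = 805.4 Ω
X_C = 1/(ωC) = 2258 Ω
Net reactance X = X_L − X_C = -1452 Ω
Z = 242.0 − j1452 Ω
|Z| = √(242.0² + 1452²) = 1472 Ω
∠Z = arctan(-1452/242.0) = -80.54°

-80.54°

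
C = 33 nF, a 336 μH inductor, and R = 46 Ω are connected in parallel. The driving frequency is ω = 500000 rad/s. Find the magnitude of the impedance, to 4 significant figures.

X_L = ωL = 168.0 Ω
X_C = 1/(ωC) = 60.61 Ω
Parallel: admittances add. Y = 1/R + 1/(jωL) + jωC
Y = (0.02174 + j0.01055) S
|Y| = 0.02416 S → |Z| = 1/|Y| = 41.39 Ω, ∠Z = −∠Y = -25.88°

41.39 Ω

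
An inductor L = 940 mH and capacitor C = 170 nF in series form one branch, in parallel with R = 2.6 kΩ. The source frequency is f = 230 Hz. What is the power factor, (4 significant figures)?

0.7219

ω = 2πf = 1445 rad/s
X_L = ωL = 1358 Ω
X_C = 1/(ωC) = 4070 Ω
Branch 1: Z₁ = R = 2600 Ω
Branch 2 (series LC): Z₂ = j(X_L − X_C) = −j2712 Ω
Parallel: Z = Z₁Z₂/(Z₁+Z₂), |Z| = 1877 Ω, ∠Z = -43.79°
cos φ = cos(-43.79°) = 0.7219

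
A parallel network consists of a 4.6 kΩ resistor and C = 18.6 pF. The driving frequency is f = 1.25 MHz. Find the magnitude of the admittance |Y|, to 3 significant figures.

ω = 2πf = 7.854e+06 rad/s
X_C = 1/(ωC) = 6850 Ω
Parallel: admittances add. Y = 1/R + jωC
Y = (0.000217 + j0.000146) S
|Y| = 0.000262 S → |Z| = 1/|Y| = 3820 Ω, ∠Z = −∠Y = -33.9°

262 μS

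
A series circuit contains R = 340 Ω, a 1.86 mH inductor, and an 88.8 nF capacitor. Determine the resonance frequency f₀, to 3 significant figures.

ω₀ = 1/√(LC) = 1/√(0.00186 × 8.88e-08) = 77810 rad/s
f₀ = ω₀/(2π) = 12.4 kHz

12.4 kHz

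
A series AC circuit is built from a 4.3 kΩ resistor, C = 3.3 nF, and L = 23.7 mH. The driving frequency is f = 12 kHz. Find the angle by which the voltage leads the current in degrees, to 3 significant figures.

ω = 2πf = 75400 rad/s
X_L = ωL = 1790 Ω
X_C = 1/(ωC) = 4020 Ω
Net reactance X = X_L − X_C = -2230 Ω
Z = 4300 − j2230 Ω
|Z| = √(4300² + 2230²) = 4840 Ω
∠Z = arctan(-2230/4300) = -27.4°

-27.4°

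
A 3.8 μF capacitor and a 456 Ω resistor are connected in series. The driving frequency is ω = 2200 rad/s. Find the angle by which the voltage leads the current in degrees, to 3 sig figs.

X_C = 1/(ωC) = 120 Ω
Z = 456 − j120 Ω
|Z| = √(456² + 120²) = 471 Ω
∠Z = arctan(-120/456) = -14.7°

-14.7°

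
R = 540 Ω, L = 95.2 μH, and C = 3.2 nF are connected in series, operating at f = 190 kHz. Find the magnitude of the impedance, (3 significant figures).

ω = 2πf = 1.194e+06 rad/s
X_L = ωL = 114 Ω
X_C = 1/(ωC) = 262 Ω
Net reactance X = X_L − X_C = -148 Ω
Z = 540 − j148 Ω
|Z| = √(540² + 148²) = 560 Ω

560 Ω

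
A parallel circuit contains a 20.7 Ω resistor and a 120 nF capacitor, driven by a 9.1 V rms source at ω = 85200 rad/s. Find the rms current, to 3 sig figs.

X_C = 1/(ωC) = 97.8 Ω
Parallel: admittances add. Y = 1/R + jωC
Y = (0.0483 + j0.0102) S
|Y| = 0.0494 S → |Z| = 1/|Y| = 20.3 Ω, ∠Z = −∠Y = -11.9°
I = V/|Z| = 9.1/20.3 = 449 mA

449 mA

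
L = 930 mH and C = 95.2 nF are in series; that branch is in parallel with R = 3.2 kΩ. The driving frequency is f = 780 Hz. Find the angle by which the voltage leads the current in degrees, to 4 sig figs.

52.96°

ω = 2πf = 4901 rad/s
X_L = ωL = 4558 Ω
X_C = 1/(ωC) = 2143 Ω
Branch 1: Z₁ = R = 3200 Ω
Branch 2 (series LC): Z₂ = j(X_L − X_C) = j2414 Ω
Parallel: Z = Z₁Z₂/(Z₁+Z₂), |Z| = 1927 Ω, ∠Z = 52.96°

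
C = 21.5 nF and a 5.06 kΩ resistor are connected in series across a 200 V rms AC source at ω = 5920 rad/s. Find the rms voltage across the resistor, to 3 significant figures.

108 V

X_C = 1/(ωC) = 7860 Ω
Z = 5060 − j7860 Ω
|Z| = √(5060² + 7860²) = 9350 Ω
I = V/|Z| = 21.4 mA
V_R = I·|Z_R| = 0.0214 × 5060 = 108 V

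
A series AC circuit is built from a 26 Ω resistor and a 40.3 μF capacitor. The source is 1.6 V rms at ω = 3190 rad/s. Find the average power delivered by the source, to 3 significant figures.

90.4 mW

X_C = 1/(ωC) = 7.78 Ω
Z = 26.0 − j7.78 Ω
|Z| = √(26.0² + 7.78²) = 27.1 Ω
∠Z = arctan(-7.78/26.0) = -16.7°
I = V/|Z| = 59.0 mA
P = VI cos φ = 1.6 × 0.0590 × cos(-16.7°) = 90.4 mW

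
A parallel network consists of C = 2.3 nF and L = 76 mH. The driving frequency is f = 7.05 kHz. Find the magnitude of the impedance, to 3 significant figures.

ω = 2πf = 44300 rad/s
X_L = ωL = 3370 Ω
X_C = 1/(ωC) = 9820 Ω
Parallel: admittances add. Y = 1/(jωL) + jωC
Y = (0 − j0.000195) S
|Y| = 0.000195 S → |Z| = 1/|Y| = 5120 Ω, ∠Z = −∠Y = 90.0°

5120 Ω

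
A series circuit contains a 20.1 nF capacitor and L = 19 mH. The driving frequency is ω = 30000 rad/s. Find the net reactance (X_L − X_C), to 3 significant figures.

X_L = ωL = 570 Ω
X_C = 1/(ωC) = 1660 Ω
X = 570 − 1660 = -1090 Ω

-1090 Ω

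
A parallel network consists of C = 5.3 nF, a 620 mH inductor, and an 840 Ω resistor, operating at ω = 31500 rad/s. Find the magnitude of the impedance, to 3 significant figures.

X_L = ωL = 19500 Ω
X_C = 1/(ωC) = 5990 Ω
Parallel: admittances add. Y = 1/R + 1/(jωL) + jωC
Y = (0.00119 + j0.000116) S
|Y| = 0.00120 S → |Z| = 1/|Y| = 836 Ω, ∠Z = −∠Y = -5.55°

836 Ω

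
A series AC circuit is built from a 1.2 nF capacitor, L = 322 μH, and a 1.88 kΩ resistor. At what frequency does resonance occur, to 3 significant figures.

256 kHz

ω₀ = 1/√(LC) = 1/√(0.000322 × 1.2e-09) = 1.609e+06 rad/s
f₀ = ω₀/(2π) = 256 kHz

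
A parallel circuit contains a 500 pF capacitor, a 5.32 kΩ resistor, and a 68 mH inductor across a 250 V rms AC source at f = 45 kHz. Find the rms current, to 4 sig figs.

ω = 2πf = 282700 rad/s
X_L = ωL = 19230 Ω
X_C = 1/(ωC) = 7074 Ω
Parallel: admittances add. Y = 1/R + 1/(jωL) + jωC
Y = (0.0001880 + j8.936e-05) S
|Y| = 0.0002081 S → |Z| = 1/|Y| = 4805 Ω, ∠Z = −∠Y = -25.43°
I = V/|Z| = 250/4805 = 52.03 mA

52.03 mA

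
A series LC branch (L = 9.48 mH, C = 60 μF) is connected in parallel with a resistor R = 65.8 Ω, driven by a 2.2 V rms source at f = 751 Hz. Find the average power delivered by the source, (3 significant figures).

73.6 mW

ω = 2πf = 4719 rad/s
X_L = ωL = 44.7 Ω
X_C = 1/(ωC) = 3.53 Ω
Branch 1: Z₁ = R = 65.8 Ω
Branch 2 (series LC): Z₂ = j(X_L − X_C) = j41.2 Ω
Parallel: Z = Z₁Z₂/(Z₁+Z₂), |Z| = 34.9 Ω, ∠Z = 57.9°
I = V/|Z| = 63.0 mA
P = VI cos φ = 2.2 × 0.0630 × cos(57.9°) = 73.6 mW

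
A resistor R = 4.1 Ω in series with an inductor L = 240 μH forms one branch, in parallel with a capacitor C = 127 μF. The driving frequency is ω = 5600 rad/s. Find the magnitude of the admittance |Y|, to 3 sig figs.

X_L = ωL = 1.34 Ω
X_C = 1/(ωC) = 1.41 Ω
Branch 1 (R+jX_L): Z₁ = 4.10 + j1.34 Ω, |Z₁| = 4.31 Ω
Branch 2 (−jX_C): Z₂ = −j1.41 Ω
Parallel: Z = Z₁Z₂/(Z₁+Z₂), |Z| = 1.48 Ω, ∠Z = -71.0°
|Y| = 1/|Z| = 676 mS

676 mS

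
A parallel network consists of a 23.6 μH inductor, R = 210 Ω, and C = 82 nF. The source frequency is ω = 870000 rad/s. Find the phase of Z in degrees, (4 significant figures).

X_L = ωL = 20.53 Ω
X_C = 1/(ωC) = 14.02 Ω
Parallel: admittances add. Y = 1/R + 1/(jωL) + jωC
Y = (0.004762 + j0.02264) S
|Y| = 0.02313 S → |Z| = 1/|Y| = 43.23 Ω, ∠Z = −∠Y = -78.12°

-78.12°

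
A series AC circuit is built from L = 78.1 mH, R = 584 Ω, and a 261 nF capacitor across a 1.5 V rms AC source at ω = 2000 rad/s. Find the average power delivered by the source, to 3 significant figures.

382 μW

X_L = ωL = 156 Ω
X_C = 1/(ωC) = 1920 Ω
Net reactance X = X_L − X_C = -1760 Ω
Z = 584 − j1760 Ω
|Z| = √(584² + 1760²) = 1850 Ω
∠Z = arctan(-1760/584) = -71.6°
I = V/|Z| = 809 μA
P = VI cos φ = 1.5 × 0.000809 × cos(-71.6°) = 382 μW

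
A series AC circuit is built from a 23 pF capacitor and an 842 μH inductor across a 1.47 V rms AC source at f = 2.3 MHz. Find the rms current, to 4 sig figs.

ω = 2πf = 1.445e+07 rad/s
X_L = ωL = 12170 Ω
X_C = 1/(ωC) = 3009 Ω
Net reactance X = X_L − X_C = 9159 Ω
Z = j9159 Ω
|Z| = √(0² + 9159²) = 9159 Ω
I = V/|Z| = 1.47/9159 = 160.5 μA

160.5 μA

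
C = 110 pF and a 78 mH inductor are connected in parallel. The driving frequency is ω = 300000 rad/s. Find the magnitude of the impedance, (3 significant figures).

X_L = ωL = 23400 Ω
X_C = 1/(ωC) = 30300 Ω
Parallel: admittances add. Y = 1/(jωL) + jωC
Y = (0 − j9.74e-06) S
|Y| = 9.74e-06 S → |Z| = 1/|Y| = 103000 Ω, ∠Z = −∠Y = 90.0°

103000 Ω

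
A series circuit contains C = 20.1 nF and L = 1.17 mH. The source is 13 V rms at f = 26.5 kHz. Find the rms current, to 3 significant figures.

ω = 2πf = 166500 rad/s
X_L = ωL = 195 Ω
X_C = 1/(ωC) = 299 Ω
Net reactance X = X_L − X_C = -104 Ω
Z = − j104 Ω
|Z| = √(0² + 104²) = 104 Ω
I = V/|Z| = 13/104 = 125 mA

125 mA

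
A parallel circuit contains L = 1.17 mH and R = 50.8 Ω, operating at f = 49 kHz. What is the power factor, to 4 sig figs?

0.9902

ω = 2πf = 307900 rad/s
X_L = ωL = 360.2 Ω
Parallel: admittances add. Y = 1/R + 1/(jωL)
Y = (0.01969 − j0.002776) S
|Y| = 0.01988 S → |Z| = 1/|Y| = 50.30 Ω, ∠Z = −∠Y = 8.027°
cos φ = cos(8.027°) = 0.9902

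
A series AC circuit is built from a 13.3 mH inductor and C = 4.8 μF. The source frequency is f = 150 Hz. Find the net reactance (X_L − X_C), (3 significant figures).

-209 Ω

ω = 2πf = 942.5 rad/s
X_L = ωL = 12.5 Ω
X_C = 1/(ωC) = 221 Ω
X = 12.5 − 221 = -209 Ω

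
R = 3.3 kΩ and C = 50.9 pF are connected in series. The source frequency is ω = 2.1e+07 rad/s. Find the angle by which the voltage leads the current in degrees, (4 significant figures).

X_C = 1/(ωC) = 935.5 Ω
Z = 3300 − j935.5 Ω
|Z| = √(3300² + 935.5²) = 3430 Ω
∠Z = arctan(-935.5/3300) = -15.83°

-15.83°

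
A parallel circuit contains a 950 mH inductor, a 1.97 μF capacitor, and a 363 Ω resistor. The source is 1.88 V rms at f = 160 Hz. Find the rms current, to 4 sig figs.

ω = 2πf = 1005 rad/s
X_L = ωL = 955.0 Ω
X_C = 1/(ωC) = 504.9 Ω
Parallel: admittances add. Y = 1/R + 1/(jωL) + jωC
Y = (0.002755 + j0.0009334) S
|Y| = 0.002909 S → |Z| = 1/|Y| = 343.8 Ω, ∠Z = −∠Y = -18.72°
I = V/|Z| = 1.88/343.8 = 5.468 mA

5.468 mA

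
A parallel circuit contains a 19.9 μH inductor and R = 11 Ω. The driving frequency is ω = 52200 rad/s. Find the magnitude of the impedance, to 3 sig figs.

X_L = ωL = 1.04 Ω
Parallel: admittances add. Y = 1/R + 1/(jωL)
Y = (0.0909 − j0.963) S
|Y| = 0.967 S → |Z| = 1/|Y| = 1.03 Ω, ∠Z = −∠Y = 84.6°

1.03 Ω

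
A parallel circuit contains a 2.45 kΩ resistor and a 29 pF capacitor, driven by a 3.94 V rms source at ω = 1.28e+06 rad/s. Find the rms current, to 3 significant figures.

X_C = 1/(ωC) = 26900 Ω
Parallel: admittances add. Y = 1/R + jωC
Y = (0.000408 + j3.71e-05) S
|Y| = 0.000410 S → |Z| = 1/|Y| = 2440 Ω, ∠Z = −∠Y = -5.20°
I = V/|Z| = 3.94/2440 = 1.61 mA

1.61 mA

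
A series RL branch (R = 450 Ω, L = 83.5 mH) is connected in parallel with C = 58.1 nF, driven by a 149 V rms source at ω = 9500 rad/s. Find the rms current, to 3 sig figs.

X_L = ωL = 793 Ω
X_C = 1/(ωC) = 1810 Ω
Branch 1 (R+jX_L): Z₁ = 450 + j793 Ω, |Z₁| = 912 Ω
Branch 2 (−jX_C): Z₂ = −j1810 Ω
Parallel: Z = Z₁Z₂/(Z₁+Z₂), |Z| = 1480 Ω, ∠Z = 36.6°
I = V/|Z| = 149/1480 = 100 mA

100 mA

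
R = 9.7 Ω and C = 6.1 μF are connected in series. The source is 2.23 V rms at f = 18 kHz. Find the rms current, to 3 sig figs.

227 mA

ω = 2πf = 113100 rad/s
X_C = 1/(ωC) = 1.45 Ω
Z = 9.70 − j1.45 Ω
|Z| = √(9.70² + 1.45²) = 9.81 Ω
I = V/|Z| = 2.23/9.81 = 227 mA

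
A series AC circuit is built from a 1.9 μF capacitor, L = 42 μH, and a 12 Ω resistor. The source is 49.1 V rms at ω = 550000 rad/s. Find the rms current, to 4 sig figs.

1.950 A

X_L = ωL = 23.10 Ω
X_C = 1/(ωC) = 0.9569 Ω
Net reactance X = X_L − X_C = 22.14 Ω
Z = 12.00 + j22.14 Ω
|Z| = √(12.00² + 22.14²) = 25.19 Ω
I = V/|Z| = 49.1/25.19 = 1.950 A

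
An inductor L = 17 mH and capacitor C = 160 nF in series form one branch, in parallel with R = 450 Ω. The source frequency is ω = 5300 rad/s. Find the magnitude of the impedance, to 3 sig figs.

416 Ω

X_L = ωL = 90.1 Ω
X_C = 1/(ωC) = 1180 Ω
Branch 1: Z₁ = R = 450 Ω
Branch 2 (series LC): Z₂ = j(X_L − X_C) = −j1090 Ω
Parallel: Z = Z₁Z₂/(Z₁+Z₂), |Z| = 416 Ω, ∠Z = -22.4°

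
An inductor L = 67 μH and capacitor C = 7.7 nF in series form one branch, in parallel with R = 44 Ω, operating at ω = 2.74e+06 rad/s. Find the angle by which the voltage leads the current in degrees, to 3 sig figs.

X_L = ωL = 184 Ω
X_C = 1/(ωC) = 47.4 Ω
Branch 1: Z₁ = R = 44.0 Ω
Branch 2 (series LC): Z₂ = j(X_L − X_C) = j136 Ω
Parallel: Z = Z₁Z₂/(Z₁+Z₂), |Z| = 41.9 Ω, ∠Z = 17.9°

17.9°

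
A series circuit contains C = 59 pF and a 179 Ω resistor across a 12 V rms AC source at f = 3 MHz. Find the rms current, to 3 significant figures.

ω = 2πf = 1.885e+07 rad/s
X_C = 1/(ωC) = 899 Ω
Z = 179 − j899 Ω
|Z| = √(179² + 899²) = 917 Ω
I = V/|Z| = 12/917 = 13.1 mA

13.1 mA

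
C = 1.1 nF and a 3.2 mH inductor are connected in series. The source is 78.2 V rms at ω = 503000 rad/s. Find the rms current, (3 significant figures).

X_L = ωL = 1610 Ω
X_C = 1/(ωC) = 1810 Ω
Net reactance X = X_L − X_C = -198 Ω
Z = − j198 Ω
|Z| = √(0² + 198²) = 198 Ω
I = V/|Z| = 78.2/198 = 395 mA

395 mA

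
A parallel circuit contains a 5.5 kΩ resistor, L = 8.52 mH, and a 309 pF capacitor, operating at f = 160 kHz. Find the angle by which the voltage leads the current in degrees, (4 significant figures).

-46.84°

ω = 2πf = 1.005e+06 rad/s
X_L = ωL = 8565 Ω
X_C = 1/(ωC) = 3219 Ω
Parallel: admittances add. Y = 1/R + 1/(jωL) + jωC
Y = (0.0001818 + j0.0001939) S
|Y| = 0.0002658 S → |Z| = 1/|Y| = 3762 Ω, ∠Z = −∠Y = -46.84°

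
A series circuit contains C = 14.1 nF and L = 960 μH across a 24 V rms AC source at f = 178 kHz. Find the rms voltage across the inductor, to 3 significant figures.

25.5 V

ω = 2πf = 1.118e+06 rad/s
X_L = ωL = 1070 Ω
X_C = 1/(ωC) = 63.4 Ω
Net reactance X = X_L − X_C = 1010 Ω
Z = j1010 Ω
|Z| = √(0² + 1010²) = 1010 Ω
I = V/|Z| = 23.8 mA
V_L = I·|Z_L| = 0.0238 × 1070 = 25.5 V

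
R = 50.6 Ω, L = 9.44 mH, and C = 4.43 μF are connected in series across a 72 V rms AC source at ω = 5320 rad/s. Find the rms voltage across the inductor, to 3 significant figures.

X_L = ωL = 50.2 Ω
X_C = 1/(ωC) = 42.4 Ω
Net reactance X = X_L − X_C = 7.79 Ω
Z = 50.6 + j7.79 Ω
|Z| = √(50.6² + 7.79²) = 51.2 Ω
I = V/|Z| = 1.41 A
V_L = I·|Z_L| = 1.41 × 50.2 = 70.6 V

70.6 V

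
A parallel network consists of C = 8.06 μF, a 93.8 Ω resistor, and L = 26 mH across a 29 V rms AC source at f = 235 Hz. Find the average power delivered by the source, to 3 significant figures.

ω = 2πf = 1477 rad/s
X_L = ωL = 38.4 Ω
X_C = 1/(ωC) = 84.0 Ω
Parallel: admittances add. Y = 1/R + 1/(jωL) + jωC
Y = (0.0107 − j0.0141) S
|Y| = 0.0177 S → |Z| = 1/|Y| = 56.5 Ω, ∠Z = −∠Y = 53.0°
I = V/|Z| = 514 mA
P = VI cos φ = 29 × 0.514 × cos(53.0°) = 8.97 W

8.97 W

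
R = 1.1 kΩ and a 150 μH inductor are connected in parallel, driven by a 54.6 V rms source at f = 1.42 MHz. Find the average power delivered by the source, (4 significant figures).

ω = 2πf = 8.922e+06 rad/s
X_L = ωL = 1338 Ω
Parallel: admittances add. Y = 1/R + 1/(jωL)
Y = (0.0009091 − j0.0007472) S
|Y| = 0.001177 S → |Z| = 1/|Y| = 849.8 Ω, ∠Z = −∠Y = 39.42°
I = V/|Z| = 64.25 mA
P = VI cos φ = 54.6 × 0.06425 × cos(39.42°) = 2.710 W

2.710 W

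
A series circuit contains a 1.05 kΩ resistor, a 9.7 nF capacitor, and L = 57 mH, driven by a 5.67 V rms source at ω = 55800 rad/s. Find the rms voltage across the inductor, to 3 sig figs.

10.6 V

X_L = ωL = 3180 Ω
X_C = 1/(ωC) = 1850 Ω
Net reactance X = X_L − X_C = 1330 Ω
Z = 1050 + j1330 Ω
|Z| = √(1050² + 1330²) = 1700 Ω
I = V/|Z| = 3.34 mA
V_L = I·|Z_L| = 0.00334 × 3180 = 10.6 V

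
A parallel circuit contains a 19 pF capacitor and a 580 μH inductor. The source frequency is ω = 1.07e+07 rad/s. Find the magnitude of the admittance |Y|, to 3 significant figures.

X_L = ωL = 6210 Ω
X_C = 1/(ωC) = 4920 Ω
Parallel: admittances add. Y = 1/(jωL) + jωC
Y = (0 + j4.22e-05) S
|Y| = 4.22e-05 S → |Z| = 1/|Y| = 23700 Ω, ∠Z = −∠Y = -90.0°

42.2 μS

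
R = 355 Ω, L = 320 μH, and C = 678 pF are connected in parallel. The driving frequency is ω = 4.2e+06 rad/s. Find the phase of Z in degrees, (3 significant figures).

X_L = ωL = 1340 Ω
X_C = 1/(ωC) = 351 Ω
Parallel: admittances add. Y = 1/R + 1/(jωL) + jωC
Y = (0.00282 + j0.00210) S
|Y| = 0.00352 S → |Z| = 1/|Y| = 284 Ω, ∠Z = −∠Y = -36.8°

-36.8°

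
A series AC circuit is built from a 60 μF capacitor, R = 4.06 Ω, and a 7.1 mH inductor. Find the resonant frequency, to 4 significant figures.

ω₀ = 1/√(LC) = 1/√(0.0071 × 6e-05) = 1532 rad/s
f₀ = ω₀/(2π) = 243.8 Hz

243.8 Hz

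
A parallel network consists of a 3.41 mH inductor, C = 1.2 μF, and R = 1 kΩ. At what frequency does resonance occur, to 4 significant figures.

2.488 kHz

ω₀ = 1/√(LC) = 1/√(0.00341 × 1.2e-06) = 15630 rad/s
f₀ = ω₀/(2π) = 2.488 kHz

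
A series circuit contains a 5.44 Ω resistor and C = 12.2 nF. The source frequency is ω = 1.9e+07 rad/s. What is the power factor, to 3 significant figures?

X_C = 1/(ωC) = 4.31 Ω
Z = 5.44 − j4.31 Ω
|Z| = √(5.44² + 4.31²) = 6.94 Ω
∠Z = arctan(-4.31/5.44) = -38.4°
cos φ = cos(-38.4°) = 0.784

0.784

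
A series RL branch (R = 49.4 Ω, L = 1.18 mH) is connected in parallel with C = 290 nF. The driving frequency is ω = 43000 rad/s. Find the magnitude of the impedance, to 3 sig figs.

X_L = ωL = 50.7 Ω
X_C = 1/(ωC) = 80.2 Ω
Branch 1 (R+jX_L): Z₁ = 49.4 + j50.7 Ω, |Z₁| = 70.8 Ω
Branch 2 (−jX_C): Z₂ = −j80.2 Ω
Parallel: Z = Z₁Z₂/(Z₁+Z₂), |Z| = 98.7 Ω, ∠Z = -13.4°

98.7 Ω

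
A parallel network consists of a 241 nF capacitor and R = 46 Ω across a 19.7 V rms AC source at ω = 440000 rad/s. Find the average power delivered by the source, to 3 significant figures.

8.44 W

X_C = 1/(ωC) = 9.43 Ω
Parallel: admittances add. Y = 1/R + jωC
Y = (0.0217 + j0.106) S
|Y| = 0.108 S → |Z| = 1/|Y| = 9.24 Ω, ∠Z = −∠Y = -78.4°
I = V/|Z| = 2.13 A
P = VI cos φ = 19.7 × 2.13 × cos(-78.4°) = 8.44 W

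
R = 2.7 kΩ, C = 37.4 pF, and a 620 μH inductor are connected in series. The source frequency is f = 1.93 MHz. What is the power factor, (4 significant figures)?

0.4530

ω = 2πf = 1.213e+07 rad/s
X_L = ωL = 7518 Ω
X_C = 1/(ωC) = 2205 Ω
Net reactance X = X_L − X_C = 5314 Ω
Z = 2700 + j5314 Ω
|Z| = √(2700² + 5314²) = 5960 Ω
∠Z = arctan(5314/2700) = 63.06°
cos φ = cos(63.06°) = 0.4530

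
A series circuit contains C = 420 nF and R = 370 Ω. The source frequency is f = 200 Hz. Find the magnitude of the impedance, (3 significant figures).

1930 Ω

ω = 2πf = 1257 rad/s
X_C = 1/(ωC) = 1890 Ω
Z = 370 − j1890 Ω
|Z| = √(370² + 1890²) = 1930 Ω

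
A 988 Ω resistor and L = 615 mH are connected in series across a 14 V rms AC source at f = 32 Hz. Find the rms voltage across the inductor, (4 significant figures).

ω = 2πf = 201.1 rad/s
X_L = ωL = 123.7 Ω
Z = 988.0 + j123.7 Ω
|Z| = √(988.0² + 123.7²) = 995.7 Ω
I = V/|Z| = 14.06 mA
V_L = I·|Z_L| = 0.01406 × 123.7 = 1.739 V

1.739 V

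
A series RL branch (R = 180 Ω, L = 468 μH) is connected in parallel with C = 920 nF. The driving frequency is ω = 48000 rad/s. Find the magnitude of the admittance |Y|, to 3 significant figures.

43.8 mS

X_L = ωL = 22.5 Ω
X_C = 1/(ωC) = 22.6 Ω
Branch 1 (R+jX_L): Z₁ = 180 + j22.5 Ω, |Z₁| = 181 Ω
Branch 2 (−jX_C): Z₂ = −j22.6 Ω
Parallel: Z = Z₁Z₂/(Z₁+Z₂), |Z| = 22.8 Ω, ∠Z = -82.8°
|Y| = 1/|Z| = 43.8 mS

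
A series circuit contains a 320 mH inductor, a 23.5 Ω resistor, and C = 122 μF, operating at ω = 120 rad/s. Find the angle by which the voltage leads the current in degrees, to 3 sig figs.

-51.8°

X_L = ωL = 38.4 Ω
X_C = 1/(ωC) = 68.3 Ω
Net reactance X = X_L − X_C = -29.9 Ω
Z = 23.5 − j29.9 Ω
|Z| = √(23.5² + 29.9²) = 38.0 Ω
∠Z = arctan(-29.9/23.5) = -51.8°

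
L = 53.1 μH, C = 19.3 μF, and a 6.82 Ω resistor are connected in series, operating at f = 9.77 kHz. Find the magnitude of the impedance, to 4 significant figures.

7.235 Ω

ω = 2πf = 61390 rad/s
X_L = ωL = 3.260 Ω
X_C = 1/(ωC) = 0.8441 Ω
Net reactance X = X_L − X_C = 2.416 Ω
Z = 6.820 + j2.416 Ω
|Z| = √(6.820² + 2.416²) = 7.235 Ω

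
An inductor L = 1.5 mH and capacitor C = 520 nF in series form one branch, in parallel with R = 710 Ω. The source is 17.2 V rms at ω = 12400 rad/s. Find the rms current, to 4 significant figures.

128.3 mA

X_L = ωL = 18.60 Ω
X_C = 1/(ωC) = 155.1 Ω
Branch 1: Z₁ = R = 710.0 Ω
Branch 2 (series LC): Z₂ = j(X_L − X_C) = −j136.5 Ω
Parallel: Z = Z₁Z₂/(Z₁+Z₂), |Z| = 134.0 Ω, ∠Z = -79.12°
I = V/|Z| = 17.2/134.0 = 128.3 mA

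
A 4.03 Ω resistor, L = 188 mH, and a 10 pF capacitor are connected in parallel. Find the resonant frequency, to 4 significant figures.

116.1 kHz

ω₀ = 1/√(LC) = 1/√(0.188 × 1e-11) = 729300 rad/s
f₀ = ω₀/(2π) = 116.1 kHz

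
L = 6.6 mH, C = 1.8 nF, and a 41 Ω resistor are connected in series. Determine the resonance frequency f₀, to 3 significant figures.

ω₀ = 1/√(LC) = 1/√(0.0066 × 1.8e-09) = 290100 rad/s
f₀ = ω₀/(2π) = 46.2 kHz

46.2 kHz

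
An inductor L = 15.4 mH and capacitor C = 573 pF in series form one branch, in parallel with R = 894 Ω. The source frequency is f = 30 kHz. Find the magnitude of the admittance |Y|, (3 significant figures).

ω = 2πf = 188500 rad/s
X_L = ωL = 2900 Ω
X_C = 1/(ωC) = 9260 Ω
Branch 1: Z₁ = R = 894 Ω
Branch 2 (series LC): Z₂ = j(X_L − X_C) = −j6360 Ω
Parallel: Z = Z₁Z₂/(Z₁+Z₂), |Z| = 885 Ω, ∠Z = -8.01°
|Y| = 1/|Z| = 1.13 mS

1.13 mS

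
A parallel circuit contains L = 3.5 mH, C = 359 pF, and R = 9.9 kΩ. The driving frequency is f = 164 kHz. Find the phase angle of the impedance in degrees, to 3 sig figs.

-42.5°

ω = 2πf = 1.03e+06 rad/s
X_L = ωL = 3610 Ω
X_C = 1/(ωC) = 2700 Ω
Parallel: admittances add. Y = 1/R + 1/(jωL) + jωC
Y = (0.000101 + j9.27e-05) S
|Y| = 0.000137 S → |Z| = 1/|Y| = 7300 Ω, ∠Z = −∠Y = -42.5°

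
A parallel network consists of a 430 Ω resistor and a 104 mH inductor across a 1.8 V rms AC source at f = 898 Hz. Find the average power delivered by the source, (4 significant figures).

7.535 mW

ω = 2πf = 5642 rad/s
X_L = ωL = 586.8 Ω
Parallel: admittances add. Y = 1/R + 1/(jωL)
Y = (0.002326 − j0.001704) S
|Y| = 0.002883 S → |Z| = 1/|Y| = 346.8 Ω, ∠Z = −∠Y = 36.23°
I = V/|Z| = 5.190 mA
P = VI cos φ = 1.8 × 0.005190 × cos(36.23°) = 7.535 mW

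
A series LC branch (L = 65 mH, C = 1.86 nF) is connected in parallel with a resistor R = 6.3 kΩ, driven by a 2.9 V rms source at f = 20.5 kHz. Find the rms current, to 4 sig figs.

830.1 μA

ω = 2πf = 128800 rad/s
X_L = ωL = 8372 Ω
X_C = 1/(ωC) = 4174 Ω
Branch 1: Z₁ = R = 6300 Ω
Branch 2 (series LC): Z₂ = j(X_L − X_C) = j4198 Ω
Parallel: Z = Z₁Z₂/(Z₁+Z₂), |Z| = 3494 Ω, ∠Z = 56.32°
I = V/|Z| = 2.9/3494 = 830.1 μA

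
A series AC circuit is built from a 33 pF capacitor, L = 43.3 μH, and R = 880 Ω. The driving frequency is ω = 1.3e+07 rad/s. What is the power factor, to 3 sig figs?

X_L = ωL = 563 Ω
X_C = 1/(ωC) = 2330 Ω
Net reactance X = X_L − X_C = -1770 Ω
Z = 880 − j1770 Ω
|Z| = √(880² + 1770²) = 1970 Ω
∠Z = arctan(-1770/880) = -63.5°
cos φ = cos(-63.5°) = 0.446

0.446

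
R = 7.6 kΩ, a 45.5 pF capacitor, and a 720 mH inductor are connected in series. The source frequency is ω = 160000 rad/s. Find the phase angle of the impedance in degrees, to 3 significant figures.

X_L = ωL = 115000 Ω
X_C = 1/(ωC) = 137000 Ω
Net reactance X = X_L − X_C = -22200 Ω
Z = 7600 − j22200 Ω
|Z| = √(7600² + 22200²) = 23400 Ω
∠Z = arctan(-22200/7600) = -71.1°

-71.1°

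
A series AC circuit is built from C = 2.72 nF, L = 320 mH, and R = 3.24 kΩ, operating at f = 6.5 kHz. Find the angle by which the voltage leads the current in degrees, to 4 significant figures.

51.46°

ω = 2πf = 40840 rad/s
X_L = ωL = 13070 Ω
X_C = 1/(ωC) = 9002 Ω
Net reactance X = X_L − X_C = 4067 Ω
Z = 3240 + j4067 Ω
|Z| = √(3240² + 4067²) = 5200 Ω
∠Z = arctan(4067/3240) = 51.46°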